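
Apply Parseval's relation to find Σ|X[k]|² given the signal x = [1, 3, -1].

Parseval: Σ|x[n]|² = (1/N)Σ|X[k]|², so Σ|X[k]|² = N·Σ|x[n]|² = 3·11.0000

Σ|X[k]|² = N·Σ|x[n]|² = 3·11.0000 = 33.0000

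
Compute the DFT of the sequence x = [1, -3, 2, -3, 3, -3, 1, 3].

X[k] = Σ(n=0 to 7) x[n] · ω_8^(nk)
where ω_8 = e^(-2πi/8)

Computing each X[k]:
X[0] = 1
X[1] = 2.2426+3.2426i
X[2] = 1+6i
X[3] = -6.2426+5.2426i
X[4] = 13
X[5] = -6.2426-5.2426i
X[6] = 1-6i
X[7] = 2.2426-3.2426i

X = [1, 2.2426+3.2426i, 1+6i, -6.2426+5.2426i, 13, -6.2426-5.2426i, 1-6i, 2.2426-3.2426i]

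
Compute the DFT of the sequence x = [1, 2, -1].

X[k] = Σ(n=0 to 2) x[n] · ω_3^(nk)
where ω_3 = e^(-2πi/3)

Computing each X[k]:
X[0] = 2
X[1] = 0.5000-2.5981i
X[2] = 0.5000+2.5981i

X = [2, 0.5000-2.5981i, 0.5000+2.5981i]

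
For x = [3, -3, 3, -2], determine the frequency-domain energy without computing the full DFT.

Parseval: Σ|x[n]|² = (1/N)Σ|X[k]|², so Σ|X[k]|² = N·Σ|x[n]|² = 4·31.0000

Σ|X[k]|² = N·Σ|x[n]|² = 4·31.0000 = 124.0000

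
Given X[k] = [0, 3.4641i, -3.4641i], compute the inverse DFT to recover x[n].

x[n] = (1/3) Σ(k=0 to 2) X[k] · e^(2πikn/3)

Computing each x[n]:
x[0] = 0
x[1] = -2
x[2] = 2

x = [0, -2, 2]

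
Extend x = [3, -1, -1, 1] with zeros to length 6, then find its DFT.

Original 4-point DFT: [2, 4+2i, 2, 4-2i]
Zero-padded 6-point DFT provides frequency interpolation.

DFT_6([x, 0, ...]) = [2, 2.0000+1.7321i, 5, 2, 5, 2.0000-1.7321i]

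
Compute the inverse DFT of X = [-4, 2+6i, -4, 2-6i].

x[n] = (1/4) Σ(k=0 to 3) X[k] · e^(2πikn/4)

Computing each x[n]:
x[0] = -1
x[1] = -3
x[2] = -3
x[3] = 3

x = [-1, -3, -3, 3]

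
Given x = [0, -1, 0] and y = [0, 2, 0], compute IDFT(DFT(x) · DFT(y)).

(x ⊛ y)[n] = Σ(m=0 to 2) x[m] · y[(n-m) mod 3]

Computing each output sample:
(x ⊛ y)[0] = 0
(x ⊛ y)[1] = 0
(x ⊛ y)[2] = -2

x ⊛ y = [0, 0, -2]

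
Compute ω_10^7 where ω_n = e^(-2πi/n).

ω_10^7 = e^(-2πi·7/10)
= cos(-2π·7/10) + i·sin(-2π·7/10)
= cos(-14π/10) + i·sin(-14π/10)

ω_10^7 = cos(-14π/10) + i·sin(-14π/10) = -0.3090+0.9511i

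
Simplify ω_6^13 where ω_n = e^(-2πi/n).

Since ω_6^6 = 1, powers reduce modulo 6.
13 mod 6 = 1
So ω_6^13 = ω_6^1 = e^(-2πi·1/6)

ω_6^13 = ω_6^1 = 0.5000-0.8660i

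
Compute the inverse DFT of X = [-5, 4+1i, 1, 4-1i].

x[n] = (1/4) Σ(k=0 to 3) X[k] · e^(2πikn/4)

Computing each x[n]:
x[0] = 1
x[1] = -2
x[2] = -3
x[3] = -1

x = [1, -2, -3, -1]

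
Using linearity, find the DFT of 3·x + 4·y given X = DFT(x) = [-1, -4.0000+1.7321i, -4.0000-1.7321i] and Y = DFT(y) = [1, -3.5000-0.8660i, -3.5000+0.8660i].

By linearity: DFT(3x + 4y) = 3·DFT(x) + 4·DFT(y)
= 3·[-1, -4.0000+1.7321i, -4.0000-1.7321i] + 4·[1, -3.5000-0.8660i, -3.5000+0.8660i]

Computing element-wise:
Z[0] = 3·(-1) + 4·(1) = 1
Z[1] = 3·(-4.0000+1.7321i) + 4·(-3.5000-0.8660i) = -26.0000+1.7323i
Z[2] = 3·(-4.0000-1.7321i) + 4·(-3.5000+0.8660i) = -26.0000-1.7323i

DFT(3x + 4y) = 3·X + 4·Y = [1, -26.0000+1.7323i, -26.0000-1.7323i]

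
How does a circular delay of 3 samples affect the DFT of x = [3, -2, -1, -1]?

Time shift by 3: X_shifted[k] = ω_4^(3k) · X[k]
Shifted x = [-2, -1, -1, 3]

DFT(x[n-3]) = [-1, -1+4i, -5, -1-4i]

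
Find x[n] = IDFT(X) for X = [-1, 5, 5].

x[n] = (1/3) Σ(k=0 to 2) X[k] · e^(2πikn/3)

Computing each x[n]:
x[0] = 3
x[1] = -2
x[2] = -2

x = [3, -2, -2]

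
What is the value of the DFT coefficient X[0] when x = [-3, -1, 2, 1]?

X[0] = Σ(n=0 to 3) x[n] · ω_4^0 = Σ x[n]
= (-3) + (-1) + (2) + (1)

X[0] = -1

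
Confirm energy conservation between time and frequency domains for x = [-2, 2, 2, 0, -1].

Time domain:
Σ|x[n]|² = |-2|² + |2|² + |2|² + |0|² + |-1|² = 13.0000

Frequency domain:
(1/5)Σ|X[k]|² = (1/5)(|1|² + |-3.3090-4.0287i|² + |-2.1910+0.1388i|² + |-2.1910-0.1388i|² + |-3.3090+4.0287i|²) = (1/5)·65.0000 = 13.0000

Both sides agree, confirming Parseval's theorem.

Σ|x[n]|² = (1/N)Σ|X[k]|² = 13.0000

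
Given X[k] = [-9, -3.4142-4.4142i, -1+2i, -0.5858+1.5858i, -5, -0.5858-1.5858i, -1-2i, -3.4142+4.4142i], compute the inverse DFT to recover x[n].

x[n] = (1/8) Σ(k=0 to 7) X[k] · e^(2πikn/8)

Computing each x[n]:
x[0] = -3
x[1] = -1
x[2] = 0
x[3] = 1
x[4] = -1
x[5] = -1
x[6] = -3
x[7] = -1

x = [-3, -1, 0, 1, -1, -1, -3, -1]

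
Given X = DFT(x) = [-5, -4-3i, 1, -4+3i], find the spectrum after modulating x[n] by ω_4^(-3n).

Modulation property: DFT(ω_4^(-3n)·x[n]) = X[(k-3) mod 4], so circularly shift X by 3 positions.

X[k-3] = [-4-3i, 1, -4+3i, -5]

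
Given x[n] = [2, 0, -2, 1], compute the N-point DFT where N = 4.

X[k] = Σ(n=0 to 3) x[n] · ω_4^(nk)
where ω_4 = e^(-2πi/4)

Computing each X[k]:
X[0] = 1
X[1] = 4+1i
X[2] = -1
X[3] = 4-1i

X = [1, 4+1i, -1, 4-1i]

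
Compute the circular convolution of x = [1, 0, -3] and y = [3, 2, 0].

(x ⊛ y)[n] = Σ(m=0 to 2) x[m] · y[(n-m) mod 3]

Computing each output sample:
(x ⊛ y)[0] = -3
(x ⊛ y)[1] = 2
(x ⊛ y)[2] = -9

x ⊛ y = [-3, 2, -9]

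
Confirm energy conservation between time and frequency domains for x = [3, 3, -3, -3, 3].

Time domain:
Σ|x[n]|² = |3|² + |3|² + |-3|² + |-3|² + |3|² = 45.0000

Frequency domain:
(1/5)Σ|X[k]|² = (1/5)(|3|² + |9.7082|² + |-3.7082|² + |-3.7082|² + |9.7082|²) = (1/5)·225.0000 = 45.0000

Both sides agree, confirming Parseval's theorem.

Σ|x[n]|² = (1/N)Σ|X[k]|² = 45.0000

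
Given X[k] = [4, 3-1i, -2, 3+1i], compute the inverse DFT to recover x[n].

x[n] = (1/4) Σ(k=0 to 3) X[k] · e^(2πikn/4)

Computing each x[n]:
x[0] = 2
x[1] = 2
x[2] = -1
x[3] = 1

x = [2, 2, -1, 1]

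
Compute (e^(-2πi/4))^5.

Since ω_4^4 = 1, powers reduce modulo 4.
5 mod 4 = 1
So ω_4^5 = ω_4^1 = e^(-2πi·1/4)

ω_4^5 = ω_4^1 = -1i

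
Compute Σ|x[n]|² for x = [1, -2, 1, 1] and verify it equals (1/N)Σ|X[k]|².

Time domain:
Σ|x[n]|² = |1|² + |-2|² + |1|² + |1|² = 7.0000

Frequency domain:
(1/4)Σ|X[k]|² = (1/4)(|1|² + |3i|² + |3|² + |-3i|²) = (1/4)·28.0000 = 7.0000

Both sides agree, confirming Parseval's theorem.

Σ|x[n]|² = (1/N)Σ|X[k]|² = 7.0000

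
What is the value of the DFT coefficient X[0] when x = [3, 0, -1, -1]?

X[0] = Σ(n=0 to 3) x[n] · ω_4^0 = Σ x[n]
= (3) + (0) + (-1) + (-1)

X[0] = 1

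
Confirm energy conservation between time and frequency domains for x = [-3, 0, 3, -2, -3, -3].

Time domain:
Σ|x[n]|² = |-3|² + |0|² + |3|² + |-2|² + |-3|² + |-3|² = 40.0000

Frequency domain:
(1/6)Σ|X[k]|² = (1/6)(|-8|² + |-2.5000-7.7942i|² + |-3.5000+2.5981i|² + |2|² + |-3.5000-2.5981i|² + |-2.5000+7.7942i|²) = (1/6)·240.0000 = 40.0000

Both sides agree, confirming Parseval's theorem.

Σ|x[n]|² = (1/N)Σ|X[k]|² = 40.0000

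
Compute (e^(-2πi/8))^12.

Since ω_8^8 = 1, powers reduce modulo 8.
12 mod 8 = 4
So ω_8^12 = ω_8^4 = e^(-2πi·4/8)

ω_8^12 = ω_8^4 = -1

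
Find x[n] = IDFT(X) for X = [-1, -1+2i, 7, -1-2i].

x[n] = (1/4) Σ(k=0 to 3) X[k] · e^(2πikn/4)

Computing each x[n]:
x[0] = 1
x[1] = -3
x[2] = 2
x[3] = -1

x = [1, -3, 2, -1]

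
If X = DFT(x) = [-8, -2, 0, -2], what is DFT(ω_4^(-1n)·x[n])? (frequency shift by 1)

Modulation property: DFT(ω_4^(-1n)·x[n]) = X[(k-1) mod 4], so circularly shift X by 1 positions.

X[k-1] = [-2, -8, -2, 0]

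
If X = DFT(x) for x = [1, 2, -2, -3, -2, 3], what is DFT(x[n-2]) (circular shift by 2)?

Time shift by 2: X_shifted[k] = ω_6^(2k) · X[k]
Shifted x = [-2, 3, 1, 2, -2, -3]

DFT(x[n-2]) = [-1, -3.5000-7.7942i, 0.5000-2.5981i, -5, 0.5000+2.5981i, -3.5000+7.7942i]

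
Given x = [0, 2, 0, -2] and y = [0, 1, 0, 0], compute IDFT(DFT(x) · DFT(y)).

(x ⊛ y)[n] = Σ(m=0 to 3) x[m] · y[(n-m) mod 4]

Computing each output sample:
(x ⊛ y)[0] = -2
(x ⊛ y)[1] = 0
(x ⊛ y)[2] = 2
(x ⊛ y)[3] = 0

x ⊛ y = [-2, 0, 2, 0]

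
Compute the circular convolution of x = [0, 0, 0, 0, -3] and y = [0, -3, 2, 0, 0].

(x ⊛ y)[n] = Σ(m=0 to 4) x[m] · y[(n-m) mod 5]

Computing each output sample:
(x ⊛ y)[0] = 9
(x ⊛ y)[1] = -6
(x ⊛ y)[2] = 0
(x ⊛ y)[3] = 0
(x ⊛ y)[4] = 0

x ⊛ y = [9, -6, 0, 0, 0]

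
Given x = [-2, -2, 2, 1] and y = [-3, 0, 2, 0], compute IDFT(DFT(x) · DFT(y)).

(x ⊛ y)[n] = Σ(m=0 to 3) x[m] · y[(n-m) mod 4]

Computing each output sample:
(x ⊛ y)[0] = 10
(x ⊛ y)[1] = 8
(x ⊛ y)[2] = -10
(x ⊛ y)[3] = -7

x ⊛ y = [10, 8, -10, -7]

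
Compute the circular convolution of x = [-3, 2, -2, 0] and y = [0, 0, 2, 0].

(x ⊛ y)[n] = Σ(m=0 to 3) x[m] · y[(n-m) mod 4]

Computing each output sample:
(x ⊛ y)[0] = -4
(x ⊛ y)[1] = 0
(x ⊛ y)[2] = -6
(x ⊛ y)[3] = 4

x ⊛ y = [-4, 0, -6, 4]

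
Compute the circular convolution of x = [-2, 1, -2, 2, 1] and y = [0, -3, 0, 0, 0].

(x ⊛ y)[n] = Σ(m=0 to 4) x[m] · y[(n-m) mod 5]

Computing each output sample:
(x ⊛ y)[0] = -3
(x ⊛ y)[1] = 6
(x ⊛ y)[2] = -3
(x ⊛ y)[3] = 6
(x ⊛ y)[4] = -6

x ⊛ y = [-3, 6, -3, 6, -6]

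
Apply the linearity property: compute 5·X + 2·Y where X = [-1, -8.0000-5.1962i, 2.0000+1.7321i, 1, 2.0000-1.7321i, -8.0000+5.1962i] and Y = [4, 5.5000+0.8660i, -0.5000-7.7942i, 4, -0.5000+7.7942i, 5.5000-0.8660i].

By linearity: DFT(5x + 2y) = 5·DFT(x) + 2·DFT(y)
= 5·[-1, -8.0000-5.1962i, 2.0000+1.7321i, 1, 2.0000-1.7321i, -8.0000+5.1962i] + 2·[4, 5.5000+0.8660i, -0.5000-7.7942i, 4, -0.5000+7.7942i, 5.5000-0.8660i]

Computing element-wise:
Z[0] = 5·(-1) + 2·(4) = 3
Z[1] = 5·(-8.0000-5.1962i) + 2·(5.5000+0.8660i) = -29.0000-24.2490i
Z[2] = 5·(2.0000+1.7321i) + 2·(-0.5000-7.7942i) = 9.0000-6.9279i
Z[3] = 5·(1) + 2·(4) = 13
Z[4] = 5·(2.0000-1.7321i) + 2·(-0.5000+7.7942i) = 9.0000+6.9279i
Z[5] = 5·(-8.0000+5.1962i) + 2·(5.5000-0.8660i) = -29.0000+24.2490i

DFT(5x + 2y) = 5·X + 2·Y = [3, -29.0000-24.2490i, 9.0000-6.9279i, 13, 9.0000+6.9279i, -29.0000+24.2490i]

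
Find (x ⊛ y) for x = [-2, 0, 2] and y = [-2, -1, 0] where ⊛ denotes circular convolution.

(x ⊛ y)[n] = Σ(m=0 to 2) x[m] · y[(n-m) mod 3]

Computing each output sample:
(x ⊛ y)[0] = 2
(x ⊛ y)[1] = 2
(x ⊛ y)[2] = -4

x ⊛ y = [2, 2, -4]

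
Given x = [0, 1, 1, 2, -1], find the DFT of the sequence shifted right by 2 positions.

Time shift by 2: X_shifted[k] = ω_5^(2k) · X[k]
Shifted x = [2, -1, 0, 1, 1]

DFT(x[n-2]) = [3, 1.1910+2.4899i, 2.3090+0.2245i, 2.3090-0.2245i, 1.1910-2.4899i]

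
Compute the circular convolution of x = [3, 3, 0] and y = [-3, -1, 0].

(x ⊛ y)[n] = Σ(m=0 to 2) x[m] · y[(n-m) mod 3]

Computing each output sample:
(x ⊛ y)[0] = -9
(x ⊛ y)[1] = -12
(x ⊛ y)[2] = -3

x ⊛ y = [-9, -12, -3]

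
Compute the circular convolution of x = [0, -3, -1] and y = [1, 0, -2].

(x ⊛ y)[n] = Σ(m=0 to 2) x[m] · y[(n-m) mod 3]

Computing each output sample:
(x ⊛ y)[0] = 6
(x ⊛ y)[1] = -1
(x ⊛ y)[2] = -1

x ⊛ y = [6, -1, -1]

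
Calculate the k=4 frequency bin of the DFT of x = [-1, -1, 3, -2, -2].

X[4] = Σ(n=0 to 4) x[n] · ω_5^(4n) where ω_5 = e^(-2πi/5)
= (-1)·ω_5^0 + (-1)·ω_5^4 + (3)·ω_5^8 + (-2)·ω_5^12 + (-2)·ω_5^16

X[4] = -2.7361+3.8900i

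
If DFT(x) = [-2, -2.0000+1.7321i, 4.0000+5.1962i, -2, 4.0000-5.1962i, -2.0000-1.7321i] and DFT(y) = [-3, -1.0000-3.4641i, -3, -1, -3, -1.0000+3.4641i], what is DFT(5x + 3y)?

By linearity: DFT(5x + 3y) = 5·DFT(x) + 3·DFT(y)
= 5·[-2, -2.0000+1.7321i, 4.0000+5.1962i, -2, 4.0000-5.1962i, -2.0000-1.7321i] + 3·[-3, -1.0000-3.4641i, -3, -1, -3, -1.0000+3.4641i]

Computing element-wise:
Z[0] = 5·(-2) + 3·(-3) = -19
Z[1] = 5·(-2.0000+1.7321i) + 3·(-1.0000-3.4641i) = -13.0000-1.7318i
Z[2] = 5·(4.0000+5.1962i) + 3·(-3) = 11.0000+25.9810i
Z[3] = 5·(-2) + 3·(-1) = -13
Z[4] = 5·(4.0000-5.1962i) + 3·(-3) = 11.0000-25.9810i
Z[5] = 5·(-2.0000-1.7321i) + 3·(-1.0000+3.4641i) = -13.0000+1.7318i

DFT(5x + 3y) = 5·X + 3·Y = [-19, -13.0000-1.7318i, 11.0000+25.9810i, -13, 11.0000-25.9810i, -13.0000+1.7318i]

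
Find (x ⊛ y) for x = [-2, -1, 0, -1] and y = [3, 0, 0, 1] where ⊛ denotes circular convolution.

(x ⊛ y)[n] = Σ(m=0 to 3) x[m] · y[(n-m) mod 4]

Computing each output sample:
(x ⊛ y)[0] = -7
(x ⊛ y)[1] = -3
(x ⊛ y)[2] = -1
(x ⊛ y)[3] = -5

x ⊛ y = [-7, -3, -1, -5]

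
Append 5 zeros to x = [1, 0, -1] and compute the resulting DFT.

Original 3-point DFT: [0, 1.5000-0.8660i, 1.5000+0.8660i]
Zero-padded 8-point DFT provides frequency interpolation.

DFT_8([x, 0, ...]) = [0, 1+1i, 2, 1-1i, 0, 1+1i, 2, 1-1i]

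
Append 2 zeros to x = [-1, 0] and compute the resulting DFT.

Original 2-point DFT: [-1, -1]
Zero-padded 4-point DFT provides frequency interpolation.

DFT_4([x, 0, ...]) = [-1, -1, -1, -1]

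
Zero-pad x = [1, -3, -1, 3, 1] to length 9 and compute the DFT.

Original 5-point DFT: [1, -1.2361+6.1554i, 3.2361-1.4531i, 3.2361+1.4531i, -1.2361-6.1554i]
Zero-padded 9-point DFT provides frequency interpolation.

DFT_9([x, 0, ...]) = [1, -3.9115-0.0269i, 0.6848+6.5373i, 5.5000+0.8660i, 1.7267-1.2300i, 1.7267+1.2300i, 5.5000-0.8660i, 0.6848-6.5373i, -3.9115+0.0269i]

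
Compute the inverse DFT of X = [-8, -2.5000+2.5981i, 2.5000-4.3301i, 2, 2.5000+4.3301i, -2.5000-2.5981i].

x[n] = (1/6) Σ(k=0 to 5) X[k] · e^(2πikn/6)

Computing each x[n]:
x[0] = -1
x[1] = -2
x[2] = -3
x[3] = 0
x[4] = 1
x[5] = -3

x = [-1, -2, -3, 0, 1, -3]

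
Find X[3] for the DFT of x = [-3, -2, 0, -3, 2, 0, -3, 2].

X[3] = Σ(n=0 to 7) x[n] · ω_8^(3n) where ω_8 = e^(-2πi/8)
= (-3)·ω_8^0 + (-2)·ω_8^3 + (0)·ω_8^6 + (-3)·ω_8^9 + (2)·ω_8^12 + (0)·ω_8^15 + (-3)·ω_8^18 + (2)·ω_8^21

X[3] = -7.1213+7.9497i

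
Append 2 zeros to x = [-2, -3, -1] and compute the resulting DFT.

Original 3-point DFT: [-6, 1.7321i, -1.7321i]
Zero-padded 5-point DFT provides frequency interpolation.

DFT_5([x, 0, ...]) = [-6, -2.1180+3.4410i, 0.1180+0.8123i, 0.1180-0.8123i, -2.1180-3.4410i]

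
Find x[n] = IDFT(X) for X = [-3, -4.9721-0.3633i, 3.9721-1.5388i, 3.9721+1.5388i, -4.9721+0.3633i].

x[n] = (1/5) Σ(k=0 to 4) X[k] · e^(2πikn/5)

Computing each x[n]:
x[0] = -1
x[1] = -2
x[2] = 1
x[3] = 2
x[4] = -3

x = [-1, -2, 1, 2, -3]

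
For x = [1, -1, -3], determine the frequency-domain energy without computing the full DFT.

Parseval: Σ|x[n]|² = (1/N)Σ|X[k]|², so Σ|X[k]|² = N·Σ|x[n]|² = 3·11.0000

Σ|X[k]|² = N·Σ|x[n]|² = 3·11.0000 = 33.0000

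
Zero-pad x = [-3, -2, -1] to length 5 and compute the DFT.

Original 3-point DFT: [-6, -1.5000+0.8660i, -1.5000-0.8660i]
Zero-padded 5-point DFT provides frequency interpolation.

DFT_5([x, 0, ...]) = [-6, -2.8090+2.4899i, -1.6910+0.2245i, -1.6910-0.2245i, -2.8090-2.4899i]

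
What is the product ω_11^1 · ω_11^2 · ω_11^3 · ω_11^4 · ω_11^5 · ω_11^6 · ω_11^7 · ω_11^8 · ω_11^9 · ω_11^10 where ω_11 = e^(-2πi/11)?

The primitive 11th roots of unity are ω_11^k for k coprime to 11: k ∈ {1, 2, 3, 4, 5, 6, 7, 8, 9, 10}
Their product equals the constant term of the cyclotomic polynomial Φ_11(x) up to sign.
For n ≥ 3, the product of all primitive nth roots of unity is 1. (For n=1 it is 1; for n=2 it is -1.)

1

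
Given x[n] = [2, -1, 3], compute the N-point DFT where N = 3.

X[k] = Σ(n=0 to 2) x[n] · ω_3^(nk)
where ω_3 = e^(-2πi/3)

Computing each X[k]:
X[0] = 4
X[1] = 1.0000+3.4641i
X[2] = 1.0000-3.4641i

X = [4, 1.0000+3.4641i, 1.0000-3.4641i]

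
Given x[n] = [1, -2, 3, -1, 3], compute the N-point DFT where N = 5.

X[k] = Σ(n=0 to 4) x[n] · ω_5^(nk)
where ω_5 = e^(-2πi/5)

Computing each X[k]:
X[0] = 4
X[1] = -0.3090+2.4041i
X[2] = 0.8090+6.7432i
X[3] = 0.8090-6.7432i
X[4] = -0.3090-2.4041i

X = [4, -0.3090+2.4041i, 0.8090+6.7432i, 0.8090-6.7432i, -0.3090-2.4041i]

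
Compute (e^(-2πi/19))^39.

Since ω_19^19 = 1, powers reduce modulo 19.
39 mod 19 = 1
So ω_19^39 = ω_19^1 = e^(-2πi·1/19)

ω_19^39 = ω_19^1 = 0.9458-0.3247i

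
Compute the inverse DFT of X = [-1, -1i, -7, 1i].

x[n] = (1/4) Σ(k=0 to 3) X[k] · e^(2πikn/4)

Computing each x[n]:
x[0] = -2
x[1] = 2
x[2] = -2
x[3] = 1

x = [-2, 2, -2, 1]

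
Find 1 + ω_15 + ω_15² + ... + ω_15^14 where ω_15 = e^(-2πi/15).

Sum of all nth roots of unity equals 0 for n > 1 (geometric series with r ≠ 1).

0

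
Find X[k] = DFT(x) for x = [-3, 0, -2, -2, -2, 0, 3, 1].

X[k] = Σ(n=0 to 7) x[n] · ω_8^(nk)
where ω_8 = e^(-2πi/8)

Computing each X[k]:
X[0] = -5
X[1] = 1.1213+7.1213i
X[2] = -6-1i
X[3] = -3.1213-2.8787i
X[4] = -3
X[5] = -3.1213+2.8787i
X[6] = -6+1i
X[7] = 1.1213-7.1213i

X = [-5, 1.1213+7.1213i, -6-1i, -3.1213-2.8787i, -3, -3.1213+2.8787i, -6+1i, 1.1213-7.1213i]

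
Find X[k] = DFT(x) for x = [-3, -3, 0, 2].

X[k] = Σ(n=0 to 3) x[n] · ω_4^(nk)
where ω_4 = e^(-2πi/4)

Computing each X[k]:
X[0] = -4
X[1] = -3+5i
X[2] = -2
X[3] = -3-5i

X = [-4, -3+5i, -2, -3-5i]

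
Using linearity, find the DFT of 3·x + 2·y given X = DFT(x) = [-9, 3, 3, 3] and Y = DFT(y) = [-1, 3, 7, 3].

By linearity: DFT(3x + 2y) = 3·DFT(x) + 2·DFT(y)
= 3·[-9, 3, 3, 3] + 2·[-1, 3, 7, 3]

Computing element-wise:
Z[0] = 3·(-9) + 2·(-1) = -29
Z[1] = 3·(3) + 2·(3) = 15
Z[2] = 3·(3) + 2·(7) = 23
Z[3] = 3·(3) + 2·(3) = 15

DFT(3x + 2y) = 3·X + 2·Y = [-29, 15, 23, 15]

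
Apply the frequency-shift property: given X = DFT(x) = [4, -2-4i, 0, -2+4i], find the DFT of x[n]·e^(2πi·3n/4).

Modulation property: DFT(ω_4^(-3n)·x[n]) = X[(k-3) mod 4], so circularly shift X by 3 positions.

X[k-3] = [-2-4i, 0, -2+4i, 4]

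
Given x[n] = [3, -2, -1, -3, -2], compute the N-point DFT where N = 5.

X[k] = Σ(n=0 to 4) x[n] · ω_5^(nk)
where ω_5 = e^(-2πi/5)

Computing each X[k]:
X[0] = -5
X[1] = 5.0000-1.1756i
X[2] = 5.0000+1.9021i
X[3] = 5.0000-1.9021i
X[4] = 5.0000+1.1756i

X = [-5, 5.0000-1.1756i, 5.0000+1.9021i, 5.0000-1.9021i, 5.0000+1.1756i]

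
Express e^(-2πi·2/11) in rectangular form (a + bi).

ω_11^2 = e^(-2πi·2/11)
= cos(-2π·2/11) + i·sin(-2π·2/11)
= cos(-4π/11) + i·sin(-4π/11)

ω_11^2 = cos(-4π/11) + i·sin(-4π/11) = 0.4154-0.9096i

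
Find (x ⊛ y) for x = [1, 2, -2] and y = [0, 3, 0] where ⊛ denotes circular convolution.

(x ⊛ y)[n] = Σ(m=0 to 2) x[m] · y[(n-m) mod 3]

Computing each output sample:
(x ⊛ y)[0] = -6
(x ⊛ y)[1] = 3
(x ⊛ y)[2] = 6

x ⊛ y = [-6, 3, 6]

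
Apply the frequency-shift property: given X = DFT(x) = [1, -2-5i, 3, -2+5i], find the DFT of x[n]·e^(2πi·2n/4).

Modulation property: DFT(ω_4^(-2n)·x[n]) = X[(k-2) mod 4], so circularly shift X by 2 positions.

X[k-2] = [3, -2+5i, 1, -2-5i]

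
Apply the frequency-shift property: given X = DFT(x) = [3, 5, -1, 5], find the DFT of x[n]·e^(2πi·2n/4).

Modulation property: DFT(ω_4^(-2n)·x[n]) = X[(k-2) mod 4], so circularly shift X by 2 positions.

X[k-2] = [-1, 5, 3, 5]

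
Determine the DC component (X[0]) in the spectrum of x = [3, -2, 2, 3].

X[0] = Σ(n=0 to 3) x[n] · ω_4^0 = Σ x[n]
= (3) + (-2) + (2) + (3)

X[0] = 6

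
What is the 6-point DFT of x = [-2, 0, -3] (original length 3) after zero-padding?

Original 3-point DFT: [-5, -0.5000-2.5981i, -0.5000+2.5981i]
Zero-padded 6-point DFT provides frequency interpolation.

DFT_6([x, 0, ...]) = [-5, -0.5000+2.5981i, -0.5000-2.5981i, -5, -0.5000+2.5981i, -0.5000-2.5981i]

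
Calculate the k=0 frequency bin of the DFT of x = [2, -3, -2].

X[0] = Σ(n=0 to 2) x[n] · ω_3^0 = Σ x[n]
= (2) + (-3) + (-2)

X[0] = -3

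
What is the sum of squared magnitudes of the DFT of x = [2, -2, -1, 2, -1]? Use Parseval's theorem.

Parseval: Σ|x[n]|² = (1/N)Σ|X[k]|², so Σ|X[k]|² = N·Σ|x[n]|² = 5·14.0000

Σ|X[k]|² = N·Σ|x[n]|² = 5·14.0000 = 70.0000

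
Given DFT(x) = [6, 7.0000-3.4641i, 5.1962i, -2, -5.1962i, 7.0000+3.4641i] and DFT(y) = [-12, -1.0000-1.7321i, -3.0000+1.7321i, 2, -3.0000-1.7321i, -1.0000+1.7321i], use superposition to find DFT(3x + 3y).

By linearity: DFT(3x + 3y) = 3·DFT(x) + 3·DFT(y)
= 3·[6, 7.0000-3.4641i, 5.1962i, -2, -5.1962i, 7.0000+3.4641i] + 3·[-12, -1.0000-1.7321i, -3.0000+1.7321i, 2, -3.0000-1.7321i, -1.0000+1.7321i]

Computing element-wise:
Z[0] = 3·(6) + 3·(-12) = -18
Z[1] = 3·(7.0000-3.4641i) + 3·(-1.0000-1.7321i) = 18.0000-15.5886i
Z[2] = 3·(5.1962i) + 3·(-3.0000+1.7321i) = -9.0000+20.7849i
Z[3] = 3·(-2) + 3·(2) = 0
Z[4] = 3·(-5.1962i) + 3·(-3.0000-1.7321i) = -9.0000-20.7849i
Z[5] = 3·(7.0000+3.4641i) + 3·(-1.0000+1.7321i) = 18.0000+15.5886i

DFT(3x + 3y) = 3·X + 3·Y = [-18, 18.0000-15.5886i, -9.0000+20.7849i, 0, -9.0000-20.7849i, 18.0000+15.5886i]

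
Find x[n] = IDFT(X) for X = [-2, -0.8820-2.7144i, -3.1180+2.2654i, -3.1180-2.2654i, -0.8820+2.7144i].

x[n] = (1/5) Σ(k=0 to 4) X[k] · e^(2πikn/5)

Computing each x[n]:
x[0] = -2
x[1] = 1
x[2] = 1
x[3] = -2
x[4] = 0

x = [-2, 1, 1, -2, 0]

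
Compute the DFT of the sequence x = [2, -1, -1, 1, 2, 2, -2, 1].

X[k] = Σ(n=0 to 7) x[n] · ω_8^(nk)
where ω_8 = e^(-2πi/8)

Computing each X[k]:
X[0] = 4
X[1] = -2.1213+1.1213i
X[2] = 7+1i
X[3] = 2.1213+3.1213i
X[4] = -2
X[5] = 2.1213-3.1213i
X[6] = 7-1i
X[7] = -2.1213-1.1213i

X = [4, -2.1213+1.1213i, 7+1i, 2.1213+3.1213i, -2, 2.1213-3.1213i, 7-1i, -2.1213-1.1213i]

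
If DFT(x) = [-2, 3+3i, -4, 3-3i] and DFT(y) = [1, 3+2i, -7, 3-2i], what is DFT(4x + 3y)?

By linearity: DFT(4x + 3y) = 4·DFT(x) + 3·DFT(y)
= 4·[-2, 3+3i, -4, 3-3i] + 3·[1, 3+2i, -7, 3-2i]

Computing element-wise:
Z[0] = 4·(-2) + 3·(1) = -5
Z[1] = 4·(3+3i) + 3·(3+2i) = 21+18i
Z[2] = 4·(-4) + 3·(-7) = -37
Z[3] = 4·(3-3i) + 3·(3-2i) = 21-18i

DFT(4x + 3y) = 4·X + 3·Y = [-5, 21+18i, -37, 21-18i]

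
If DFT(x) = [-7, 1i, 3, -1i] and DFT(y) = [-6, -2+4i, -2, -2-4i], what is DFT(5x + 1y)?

By linearity: DFT(5x + 1y) = 5·DFT(x) + 1·DFT(y)
= 5·[-7, 1i, 3, -1i] + 1·[-6, -2+4i, -2, -2-4i]

Computing element-wise:
Z[0] = 5·(-7) + 1·(-6) = -41
Z[1] = 5·(1i) + 1·(-2+4i) = -2+9i
Z[2] = 5·(3) + 1·(-2) = 13
Z[3] = 5·(-1i) + 1·(-2-4i) = -2-9i

DFT(5x + 1y) = 5·X + 1·Y = [-41, -2+9i, 13, -2-9i]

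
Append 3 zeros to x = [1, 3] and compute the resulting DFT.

Original 2-point DFT: [4, -2]
Zero-padded 5-point DFT provides frequency interpolation.

DFT_5([x, 0, ...]) = [4, 1.9271-2.8532i, -1.4271-1.7634i, -1.4271+1.7634i, 1.9271+2.8532i]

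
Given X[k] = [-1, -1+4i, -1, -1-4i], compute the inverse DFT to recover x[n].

x[n] = (1/4) Σ(k=0 to 3) X[k] · e^(2πikn/4)

Computing each x[n]:
x[0] = -1
x[1] = -2
x[2] = 0
x[3] = 2

x = [-1, -2, 0, 2]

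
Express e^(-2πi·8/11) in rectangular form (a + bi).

ω_11^8 = e^(-2πi·8/11)
= cos(-2π·8/11) + i·sin(-2π·8/11)
= cos(-16π/11) + i·sin(-16π/11)

ω_11^8 = cos(-16π/11) + i·sin(-16π/11) = -0.1423+0.9898i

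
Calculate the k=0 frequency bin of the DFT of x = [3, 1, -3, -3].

X[0] = Σ(n=0 to 3) x[n] · ω_4^0 = Σ x[n]
= (3) + (1) + (-3) + (-3)

X[0] = -2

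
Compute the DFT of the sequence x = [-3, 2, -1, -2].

X[k] = Σ(n=0 to 3) x[n] · ω_4^(nk)
where ω_4 = e^(-2πi/4)

Computing each X[k]:
X[0] = -4
X[1] = -2-4i
X[2] = -4
X[3] = -2+4i

X = [-4, -2-4i, -4, -2+4i]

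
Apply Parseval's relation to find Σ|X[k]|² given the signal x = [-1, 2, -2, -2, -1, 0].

Parseval: Σ|x[n]|² = (1/N)Σ|X[k]|², so Σ|X[k]|² = N·Σ|x[n]|² = 6·14.0000

Σ|X[k]|² = N·Σ|x[n]|² = 6·14.0000 = 84.0000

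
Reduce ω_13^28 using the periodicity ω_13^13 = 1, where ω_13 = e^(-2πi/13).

Since ω_13^13 = 1, powers reduce modulo 13.
28 mod 13 = 2
So ω_13^28 = ω_13^2 = e^(-2πi·2/13)

ω_13^28 = ω_13^2 = 0.5681-0.8230i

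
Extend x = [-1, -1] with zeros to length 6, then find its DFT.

Original 2-point DFT: [-2, 0]
Zero-padded 6-point DFT provides frequency interpolation.

DFT_6([x, 0, ...]) = [-2, -1.5000+0.8660i, -0.5000+0.8660i, 0, -0.5000-0.8660i, -1.5000-0.8660i]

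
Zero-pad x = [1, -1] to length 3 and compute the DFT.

Original 2-point DFT: [0, 2]
Zero-padded 3-point DFT provides frequency interpolation.

DFT_3([x, 0, ...]) = [0, 1.5000+0.8660i, 1.5000-0.8660i]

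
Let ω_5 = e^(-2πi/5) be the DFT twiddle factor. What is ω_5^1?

ω_5^1 = e^(-2πi·1/5)
= cos(-2π·1/5) + i·sin(-2π·1/5)
= cos(-2π/5) + i·sin(-2π/5)

ω_5^1 = cos(-2π/5) + i·sin(-2π/5) = 0.3090-0.9511i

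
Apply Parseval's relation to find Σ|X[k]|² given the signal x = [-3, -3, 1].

Parseval: Σ|x[n]|² = (1/N)Σ|X[k]|², so Σ|X[k]|² = N·Σ|x[n]|² = 3·19.0000

Σ|X[k]|² = N·Σ|x[n]|² = 3·19.0000 = 57.0000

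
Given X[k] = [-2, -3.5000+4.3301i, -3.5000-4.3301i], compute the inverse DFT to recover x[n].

x[n] = (1/3) Σ(k=0 to 2) X[k] · e^(2πikn/3)

Computing each x[n]:
x[0] = -3
x[1] = -2
x[2] = 3

x = [-3, -2, 3]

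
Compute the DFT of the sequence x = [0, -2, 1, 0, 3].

X[k] = Σ(n=0 to 4) x[n] · ω_5^(nk)
where ω_5 = e^(-2πi/5)

Computing each X[k]:
X[0] = 2
X[1] = -0.5000+4.1675i
X[2] = -0.5000+3.8900i
X[3] = -0.5000-3.8900i
X[4] = -0.5000-4.1675i

X = [2, -0.5000+4.1675i, -0.5000+3.8900i, -0.5000-3.8900i, -0.5000-4.1675i]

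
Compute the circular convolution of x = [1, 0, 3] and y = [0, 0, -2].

(x ⊛ y)[n] = Σ(m=0 to 2) x[m] · y[(n-m) mod 3]

Computing each output sample:
(x ⊛ y)[0] = 0
(x ⊛ y)[1] = -6
(x ⊛ y)[2] = -2

x ⊛ y = [0, -6, -2]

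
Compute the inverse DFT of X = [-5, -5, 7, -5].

x[n] = (1/4) Σ(k=0 to 3) X[k] · e^(2πikn/4)

Computing each x[n]:
x[0] = -2
x[1] = -3
x[2] = 3
x[3] = -3

x = [-2, -3, 3, -3]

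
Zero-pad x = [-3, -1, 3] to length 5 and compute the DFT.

Original 3-point DFT: [-1, -4.0000+3.4641i, -4.0000-3.4641i]
Zero-padded 5-point DFT provides frequency interpolation.

DFT_5([x, 0, ...]) = [-1, -5.7361-0.8123i, -1.2639+3.4410i, -1.2639-3.4410i, -5.7361+0.8123i]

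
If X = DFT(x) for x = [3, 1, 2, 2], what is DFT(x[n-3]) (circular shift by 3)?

Time shift by 3: X_shifted[k] = ω_4^(3k) · X[k]
Shifted x = [1, 2, 2, 3]

DFT(x[n-3]) = [8, -1+1i, -2, -1-1i]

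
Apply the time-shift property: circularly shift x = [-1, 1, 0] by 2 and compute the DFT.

Time shift by 2: X_shifted[k] = ω_3^(2k) · X[k]
Shifted x = [1, 0, -1]

DFT(x[n-2]) = [0, 1.5000-0.8660i, 1.5000+0.8660i]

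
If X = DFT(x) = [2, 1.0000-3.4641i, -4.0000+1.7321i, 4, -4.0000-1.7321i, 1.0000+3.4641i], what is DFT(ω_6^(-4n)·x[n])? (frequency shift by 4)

Modulation property: DFT(ω_6^(-4n)·x[n]) = X[(k-4) mod 6], so circularly shift X by 4 positions.

X[k-4] = [-4.0000+1.7321i, 4, -4.0000-1.7321i, 1.0000+3.4641i, 2, 1.0000-3.4641i]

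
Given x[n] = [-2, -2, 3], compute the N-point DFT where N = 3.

X[k] = Σ(n=0 to 2) x[n] · ω_3^(nk)
where ω_3 = e^(-2πi/3)

Computing each X[k]:
X[0] = -1
X[1] = -2.5000+4.3301i
X[2] = -2.5000-4.3301i

X = [-1, -2.5000+4.3301i, -2.5000-4.3301i]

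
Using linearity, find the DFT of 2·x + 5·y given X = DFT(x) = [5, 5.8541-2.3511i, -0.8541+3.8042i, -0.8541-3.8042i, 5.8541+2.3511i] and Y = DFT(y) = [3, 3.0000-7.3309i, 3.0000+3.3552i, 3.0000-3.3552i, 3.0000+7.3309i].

By linearity: DFT(2x + 5y) = 2·DFT(x) + 5·DFT(y)
= 2·[5, 5.8541-2.3511i, -0.8541+3.8042i, -0.8541-3.8042i, 5.8541+2.3511i] + 5·[3, 3.0000-7.3309i, 3.0000+3.3552i, 3.0000-3.3552i, 3.0000+7.3309i]

Computing element-wise:
Z[0] = 2·(5) + 5·(3) = 25
Z[1] = 2·(5.8541-2.3511i) + 5·(3.0000-7.3309i) = 26.7082-41.3567i
Z[2] = 2·(-0.8541+3.8042i) + 5·(3.0000+3.3552i) = 13.2918+24.3844i
Z[3] = 2·(-0.8541-3.8042i) + 5·(3.0000-3.3552i) = 13.2918-24.3844i
Z[4] = 2·(5.8541+2.3511i) + 5·(3.0000+7.3309i) = 26.7082+41.3567i

DFT(2x + 5y) = 2·X + 5·Y = [25, 26.7082-41.3567i, 13.2918+24.3844i, 13.2918-24.3844i, 26.7082+41.3567i]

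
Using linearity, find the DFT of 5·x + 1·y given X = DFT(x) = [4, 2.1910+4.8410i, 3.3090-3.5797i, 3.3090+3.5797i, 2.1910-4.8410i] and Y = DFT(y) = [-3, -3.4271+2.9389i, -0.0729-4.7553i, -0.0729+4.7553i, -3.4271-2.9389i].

By linearity: DFT(5x + 1y) = 5·DFT(x) + 1·DFT(y)
= 5·[4, 2.1910+4.8410i, 3.3090-3.5797i, 3.3090+3.5797i, 2.1910-4.8410i] + 1·[-3, -3.4271+2.9389i, -0.0729-4.7553i, -0.0729+4.7553i, -3.4271-2.9389i]

Computing element-wise:
Z[0] = 5·(4) + 1·(-3) = 17
Z[1] = 5·(2.1910+4.8410i) + 1·(-3.4271+2.9389i) = 7.5279+27.1439i
Z[2] = 5·(3.3090-3.5797i) + 1·(-0.0729-4.7553i) = 16.4721-22.6538i
Z[3] = 5·(3.3090+3.5797i) + 1·(-0.0729+4.7553i) = 16.4721+22.6538i
Z[4] = 5·(2.1910-4.8410i) + 1·(-3.4271-2.9389i) = 7.5279-27.1439i

DFT(5x + 1y) = 5·X + 1·Y = [17, 7.5279+27.1439i, 16.4721-22.6538i, 16.4721+22.6538i, 7.5279-27.1439i]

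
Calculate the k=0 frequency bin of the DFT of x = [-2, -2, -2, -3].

X[0] = Σ(n=0 to 3) x[n] · ω_4^0 = Σ x[n]
= (-2) + (-2) + (-2) + (-3)

X[0] = -9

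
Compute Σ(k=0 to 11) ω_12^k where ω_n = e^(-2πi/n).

Sum of all nth roots of unity equals 0 for n > 1 (geometric series with r ≠ 1).

0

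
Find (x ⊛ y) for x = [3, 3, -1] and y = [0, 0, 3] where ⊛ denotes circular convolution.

(x ⊛ y)[n] = Σ(m=0 to 2) x[m] · y[(n-m) mod 3]

Computing each output sample:
(x ⊛ y)[0] = 9
(x ⊛ y)[1] = -3
(x ⊛ y)[2] = 9

x ⊛ y = [9, -3, 9]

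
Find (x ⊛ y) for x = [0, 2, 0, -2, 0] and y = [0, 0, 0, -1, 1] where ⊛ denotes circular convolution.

(x ⊛ y)[n] = Σ(m=0 to 4) x[m] · y[(n-m) mod 5]

Computing each output sample:
(x ⊛ y)[0] = 2
(x ⊛ y)[1] = 2
(x ⊛ y)[2] = -2
(x ⊛ y)[3] = 0
(x ⊛ y)[4] = -2

x ⊛ y = [2, 2, -2, 0, -2]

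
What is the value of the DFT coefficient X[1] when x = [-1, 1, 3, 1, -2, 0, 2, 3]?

X[1] = Σ(n=0 to 7) x[n] · ω_8^(1n) where ω_8 = e^(-2πi/8)
= (-1)·ω_8^0 + (1)·ω_8^1 + (3)·ω_8^2 + (1)·ω_8^3 + (-2)·ω_8^4 + (0)·ω_8^5 + (2)·ω_8^6 + (3)·ω_8^7

X[1] = 3.1213-0.2929i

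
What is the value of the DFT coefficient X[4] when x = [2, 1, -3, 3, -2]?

X[4] = Σ(n=0 to 4) x[n] · ω_5^(4n) where ω_5 = e^(-2πi/5)
= (2)·ω_5^0 + (1)·ω_5^4 + (-3)·ω_5^8 + (3)·ω_5^12 + (-2)·ω_5^16

X[4] = 1.6910-0.6735i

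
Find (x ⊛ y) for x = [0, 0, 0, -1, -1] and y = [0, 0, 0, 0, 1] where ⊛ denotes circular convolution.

(x ⊛ y)[n] = Σ(m=0 to 4) x[m] · y[(n-m) mod 5]

Computing each output sample:
(x ⊛ y)[0] = 0
(x ⊛ y)[1] = 0
(x ⊛ y)[2] = -1
(x ⊛ y)[3] = -1
(x ⊛ y)[4] = 0

x ⊛ y = [0, 0, -1, -1, 0]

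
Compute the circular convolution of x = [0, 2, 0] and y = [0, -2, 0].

(x ⊛ y)[n] = Σ(m=0 to 2) x[m] · y[(n-m) mod 3]

Computing each output sample:
(x ⊛ y)[0] = 0
(x ⊛ y)[1] = 0
(x ⊛ y)[2] = -4

x ⊛ y = [0, 0, -4]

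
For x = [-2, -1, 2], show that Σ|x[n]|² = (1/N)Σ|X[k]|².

Time domain:
Σ|x[n]|² = |-2|² + |-1|² + |2|² = 9.0000

Frequency domain:
(1/3)Σ|X[k]|² = (1/3)(|-1|² + |-2.5000+2.5981i|² + |-2.5000-2.5981i|²) = (1/3)·27.0000 = 9.0000

Both sides agree, confirming Parseval's theorem.

Σ|x[n]|² = (1/N)Σ|X[k]|² = 9.0000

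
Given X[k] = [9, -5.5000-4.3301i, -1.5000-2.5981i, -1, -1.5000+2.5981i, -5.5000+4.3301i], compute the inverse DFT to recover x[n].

x[n] = (1/6) Σ(k=0 to 5) X[k] · e^(2πikn/6)

Computing each x[n]:
x[0] = -1
x[1] = 3
x[2] = 3
x[3] = 3
x[4] = 2
x[5] = -1

x = [-1, 3, 3, 3, 2, -1]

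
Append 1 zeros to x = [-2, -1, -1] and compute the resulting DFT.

Original 3-point DFT: [-4, -1, -1]
Zero-padded 4-point DFT provides frequency interpolation.

DFT_4([x, 0, ...]) = [-4, -1+1i, -2, -1-1i]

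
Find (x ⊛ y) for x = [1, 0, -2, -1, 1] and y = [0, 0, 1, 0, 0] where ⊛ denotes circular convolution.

(x ⊛ y)[n] = Σ(m=0 to 4) x[m] · y[(n-m) mod 5]

Computing each output sample:
(x ⊛ y)[0] = -1
(x ⊛ y)[1] = 1
(x ⊛ y)[2] = 1
(x ⊛ y)[3] = 0
(x ⊛ y)[4] = -2

x ⊛ y = [-1, 1, 1, 0, -2]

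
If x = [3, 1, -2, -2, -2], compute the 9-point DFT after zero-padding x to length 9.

Original 5-point DFT: [-2, 5.9271-2.8532i, 2.5729-1.7634i, 2.5729+1.7634i, 5.9271+2.8532i]
Zero-padded 9-point DFT provides frequency interpolation.

DFT_9([x, 0, ...]) = [-2, 6.2981+3.7429i, 4.5209-3.3184i, 2.5000-0.8660i, 1.1809-1.8652i, 1.1809+1.8652i, 2.5000+0.8660i, 4.5209+3.3184i, 6.2981-3.7429i]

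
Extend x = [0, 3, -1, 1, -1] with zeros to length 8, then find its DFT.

Original 5-point DFT: [2, 0.6180-2.6287i, -1.6180-4.2533i, -1.6180+4.2533i, 0.6180+2.6287i]
Zero-padded 8-point DFT provides frequency interpolation.

DFT_8([x, 0, ...]) = [2, 2.4142-1.8284i, -2i, -0.4142-3.8284i, -6, -0.4142+3.8284i, 2i, 2.4142+1.8284i]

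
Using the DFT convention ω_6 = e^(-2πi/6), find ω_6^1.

ω_6^1 = e^(-2πi·1/6)
= cos(-2π·1/6) + i·sin(-2π·1/6)
= cos(-2π/6) + i·sin(-2π/6)

ω_6^1 = cos(-2π/6) + i·sin(-2π/6) = 0.5000-0.8660i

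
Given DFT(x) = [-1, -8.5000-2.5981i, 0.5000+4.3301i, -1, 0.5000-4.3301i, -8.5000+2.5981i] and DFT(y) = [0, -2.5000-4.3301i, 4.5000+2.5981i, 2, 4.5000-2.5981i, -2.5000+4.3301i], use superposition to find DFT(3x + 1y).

By linearity: DFT(3x + 1y) = 3·DFT(x) + 1·DFT(y)
= 3·[-1, -8.5000-2.5981i, 0.5000+4.3301i, -1, 0.5000-4.3301i, -8.5000+2.5981i] + 1·[0, -2.5000-4.3301i, 4.5000+2.5981i, 2, 4.5000-2.5981i, -2.5000+4.3301i]

Computing element-wise:
Z[0] = 3·(-1) + 1·(0) = -3
Z[1] = 3·(-8.5000-2.5981i) + 1·(-2.5000-4.3301i) = -28.0000-12.1244i
Z[2] = 3·(0.5000+4.3301i) + 1·(4.5000+2.5981i) = 6.0000+15.5884i
Z[3] = 3·(-1) + 1·(2) = -1
Z[4] = 3·(0.5000-4.3301i) + 1·(4.5000-2.5981i) = 6.0000-15.5884i
Z[5] = 3·(-8.5000+2.5981i) + 1·(-2.5000+4.3301i) = -28.0000+12.1244i

DFT(3x + 1y) = 3·X + 1·Y = [-3, -28.0000-12.1244i, 6.0000+15.5884i, -1, 6.0000-15.5884i, -28.0000+12.1244i]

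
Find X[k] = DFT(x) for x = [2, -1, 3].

X[k] = Σ(n=0 to 2) x[n] · ω_3^(nk)
where ω_3 = e^(-2πi/3)

Computing each X[k]:
X[0] = 4
X[1] = 1.0000+3.4641i
X[2] = 1.0000-3.4641i

X = [4, 1.0000+3.4641i, 1.0000-3.4641i]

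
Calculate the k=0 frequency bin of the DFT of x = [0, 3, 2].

X[0] = Σ(n=0 to 2) x[n] · ω_3^0 = Σ x[n]
= (0) + (3) + (2)

X[0] = 5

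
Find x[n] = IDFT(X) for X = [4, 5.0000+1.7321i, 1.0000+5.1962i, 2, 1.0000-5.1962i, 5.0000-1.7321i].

x[n] = (1/6) Σ(k=0 to 5) X[k] · e^(2πikn/6)

Computing each x[n]:
x[0] = 3
x[1] = -1
x[2] = 1
x[3] = -1
x[4] = -1
x[5] = 3

x = [3, -1, 1, -1, -1, 3]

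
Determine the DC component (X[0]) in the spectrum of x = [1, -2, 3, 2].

X[0] = Σ(n=0 to 3) x[n] · ω_4^0 = Σ x[n]
= (1) + (-2) + (3) + (2)

X[0] = 4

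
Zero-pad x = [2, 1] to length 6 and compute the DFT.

Original 2-point DFT: [3, 1]
Zero-padded 6-point DFT provides frequency interpolation.

DFT_6([x, 0, ...]) = [3, 2.5000-0.8660i, 1.5000-0.8660i, 1, 1.5000+0.8660i, 2.5000+0.8660i]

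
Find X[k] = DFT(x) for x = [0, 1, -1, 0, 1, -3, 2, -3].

X[k] = Σ(n=0 to 7) x[n] · ω_8^(nk)
where ω_8 = e^(-2πi/8)

Computing each X[k]:
X[0] = -3
X[1] = -0.2929-1.9497i
X[2] = -1i
X[3] = -1.7071-7.9497i
X[4] = 7
X[5] = -1.7071+7.9497i
X[6] = 1i
X[7] = -0.2929+1.9497i

X = [-3, -0.2929-1.9497i, -1i, -1.7071-7.9497i, 7, -1.7071+7.9497i, 1i, -0.2929+1.9497i]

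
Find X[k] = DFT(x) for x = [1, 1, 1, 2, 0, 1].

X[k] = Σ(n=0 to 5) x[n] · ω_6^(nk)
where ω_6 = e^(-2πi/6)

Computing each X[k]:
X[0] = 6
X[1] = -0.5000-0.8660i
X[2] = 1.5000+0.8660i
X[3] = -2
X[4] = 1.5000-0.8660i
X[5] = -0.5000+0.8660i

X = [6, -0.5000-0.8660i, 1.5000+0.8660i, -2, 1.5000-0.8660i, -0.5000+0.8660i]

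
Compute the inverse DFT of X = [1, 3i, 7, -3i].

x[n] = (1/4) Σ(k=0 to 3) X[k] · e^(2πikn/4)

Computing each x[n]:
x[0] = 2
x[1] = -3
x[2] = 2
x[3] = 0

x = [2, -3, 2, 0]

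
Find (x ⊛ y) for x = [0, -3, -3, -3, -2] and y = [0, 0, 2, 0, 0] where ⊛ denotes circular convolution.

(x ⊛ y)[n] = Σ(m=0 to 4) x[m] · y[(n-m) mod 5]

Computing each output sample:
(x ⊛ y)[0] = -6
(x ⊛ y)[1] = -4
(x ⊛ y)[2] = 0
(x ⊛ y)[3] = -6
(x ⊛ y)[4] = -6

x ⊛ y = [-6, -4, 0, -6, -6]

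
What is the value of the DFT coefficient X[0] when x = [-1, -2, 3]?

X[0] = Σ(n=0 to 2) x[n] · ω_3^0 = Σ x[n]
= (-1) + (-2) + (3)

X[0] = 0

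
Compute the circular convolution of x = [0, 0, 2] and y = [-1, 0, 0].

(x ⊛ y)[n] = Σ(m=0 to 2) x[m] · y[(n-m) mod 3]

Computing each output sample:
(x ⊛ y)[0] = 0
(x ⊛ y)[1] = 0
(x ⊛ y)[2] = -2

x ⊛ y = [0, 0, -2]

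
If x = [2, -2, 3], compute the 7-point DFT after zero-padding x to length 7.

Original 3-point DFT: [3, 1.5000+4.3301i, 1.5000-4.3301i]
Zero-padded 7-point DFT provides frequency interpolation.

DFT_7([x, 0, ...]) = [3, 0.0855-1.3611i, -0.2579+3.2515i, 5.6724+3.2133i, 5.6724-3.2133i, -0.2579-3.2515i, 0.0855+1.3611i]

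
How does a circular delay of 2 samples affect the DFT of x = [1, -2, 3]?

Time shift by 2: X_shifted[k] = ω_3^(2k) · X[k]
Shifted x = [-2, 3, 1]

DFT(x[n-2]) = [2, -4.0000-1.7321i, -4.0000+1.7321i]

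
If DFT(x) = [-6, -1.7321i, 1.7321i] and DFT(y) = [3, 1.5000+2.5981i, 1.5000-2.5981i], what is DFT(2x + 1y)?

By linearity: DFT(2x + 1y) = 2·DFT(x) + 1·DFT(y)
= 2·[-6, -1.7321i, 1.7321i] + 1·[3, 1.5000+2.5981i, 1.5000-2.5981i]

Computing element-wise:
Z[0] = 2·(-6) + 1·(3) = -9
Z[1] = 2·(-1.7321i) + 1·(1.5000+2.5981i) = 1.5000-0.8661i
Z[2] = 2·(1.7321i) + 1·(1.5000-2.5981i) = 1.5000+0.8661i

DFT(2x + 1y) = 2·X + 1·Y = [-9, 1.5000-0.8661i, 1.5000+0.8661i]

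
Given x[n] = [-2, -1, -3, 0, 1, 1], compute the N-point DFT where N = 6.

X[k] = Σ(n=0 to 5) x[n] · ω_6^(nk)
where ω_6 = e^(-2πi/6)

Computing each X[k]:
X[0] = -4
X[1] = -1.0000+5.1962i
X[2] = -1.0000-1.7321i
X[3] = -4
X[4] = -1.0000+1.7321i
X[5] = -1.0000-5.1962i

X = [-4, -1.0000+5.1962i, -1.0000-1.7321i, -4, -1.0000+1.7321i, -1.0000-5.1962i]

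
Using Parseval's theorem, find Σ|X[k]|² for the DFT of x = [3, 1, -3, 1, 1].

Parseval: Σ|x[n]|² = (1/N)Σ|X[k]|², so Σ|X[k]|² = N·Σ|x[n]|² = 5·21.0000

Σ|X[k]|² = N·Σ|x[n]|² = 5·21.0000 = 105.0000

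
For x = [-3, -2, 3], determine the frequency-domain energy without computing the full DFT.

Parseval: Σ|x[n]|² = (1/N)Σ|X[k]|², so Σ|X[k]|² = N·Σ|x[n]|² = 3·22.0000

Σ|X[k]|² = N·Σ|x[n]|² = 3·22.0000 = 66.0000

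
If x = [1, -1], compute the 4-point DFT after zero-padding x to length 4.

Original 2-point DFT: [0, 2]
Zero-padded 4-point DFT provides frequency interpolation.

DFT_4([x, 0, ...]) = [0, 1+1i, 2, 1-1i]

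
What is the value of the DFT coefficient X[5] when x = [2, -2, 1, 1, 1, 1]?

X[5] = Σ(n=0 to 5) x[n] · ω_6^(5n) where ω_6 = e^(-2πi/6)
= (2)·ω_6^0 + (-2)·ω_6^5 + (1)·ω_6^10 + (1)·ω_6^15 + (1)·ω_6^20 + (1)·ω_6^25

X[5] = -0.5000-2.5981i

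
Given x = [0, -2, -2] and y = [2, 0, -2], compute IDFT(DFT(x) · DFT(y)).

(x ⊛ y)[n] = Σ(m=0 to 2) x[m] · y[(n-m) mod 3]

Computing each output sample:
(x ⊛ y)[0] = 4
(x ⊛ y)[1] = 0
(x ⊛ y)[2] = -4

x ⊛ y = [4, 0, -4]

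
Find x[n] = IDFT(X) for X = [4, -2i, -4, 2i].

x[n] = (1/4) Σ(k=0 to 3) X[k] · e^(2πikn/4)

Computing each x[n]:
x[0] = 0
x[1] = 3
x[2] = 0
x[3] = 1

x = [0, 3, 0, 1]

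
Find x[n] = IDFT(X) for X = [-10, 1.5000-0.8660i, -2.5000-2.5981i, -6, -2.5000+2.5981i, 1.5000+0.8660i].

x[n] = (1/6) Σ(k=0 to 5) X[k] · e^(2πikn/6)

Computing each x[n]:
x[0] = -3
x[1] = 1
x[2] = -3
x[3] = -2
x[4] = -2
x[5] = -1

x = [-3, 1, -3, -2, -2, -1]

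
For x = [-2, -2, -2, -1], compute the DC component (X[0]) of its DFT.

X[0] = Σ(n=0 to 3) x[n] · ω_4^0 = Σ x[n]
= (-2) + (-2) + (-2) + (-1)

X[0] = -7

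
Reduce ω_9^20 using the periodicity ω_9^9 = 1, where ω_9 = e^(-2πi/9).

Since ω_9^9 = 1, powers reduce modulo 9.
20 mod 9 = 2
So ω_9^20 = ω_9^2 = e^(-2πi·2/9)

ω_9^20 = ω_9^2 = 0.1736-0.9848i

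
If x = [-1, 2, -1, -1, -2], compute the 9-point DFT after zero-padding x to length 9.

Original 5-point DFT: [-3, 0.6180-3.8042i, -1.6180-2.3511i, -1.6180+2.3511i, 0.6180+3.8042i]
Zero-padded 9-point DFT provides frequency interpolation.

DFT_9([x, 0, ...]) = [-3, 2.7378+1.2493i, -0.7451-3.7792i, -1.5000-0.8660i, -3.4927-2.4304i, -3.4927+2.4304i, -1.5000+0.8660i, -0.7451+3.7792i, 2.7378-1.2493i]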